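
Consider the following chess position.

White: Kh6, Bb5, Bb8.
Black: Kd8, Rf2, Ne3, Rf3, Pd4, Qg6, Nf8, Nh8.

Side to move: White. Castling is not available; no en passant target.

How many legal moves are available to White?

0

White to move; king on h6.
In check: yes, from the black queen on g6.
Legal moves: none.
Count: 0.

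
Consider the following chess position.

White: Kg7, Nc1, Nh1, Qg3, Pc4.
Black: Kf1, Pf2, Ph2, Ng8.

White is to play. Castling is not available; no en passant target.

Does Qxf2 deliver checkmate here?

After Qxf2: black king on f1; in check: yes, from the white queen on f2.
King squares — e1: attacked by Qf2; g1: attacked by Qf2; e2: attacked by Nc1; f2: attacked by Nh1; g2: attacked by Qf2.
Black has no legal moves → checkmate.

yes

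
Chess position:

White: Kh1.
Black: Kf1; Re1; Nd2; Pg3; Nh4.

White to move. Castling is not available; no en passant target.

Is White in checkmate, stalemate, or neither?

White to move; white king on h1.
In check: no.
King squares — g1: attacked by Kf1; g2: attacked by Kf1; h2: attacked by Pg3.
Legal moves for White: none.
Not in check and no legal moves → stalemate.

stalemate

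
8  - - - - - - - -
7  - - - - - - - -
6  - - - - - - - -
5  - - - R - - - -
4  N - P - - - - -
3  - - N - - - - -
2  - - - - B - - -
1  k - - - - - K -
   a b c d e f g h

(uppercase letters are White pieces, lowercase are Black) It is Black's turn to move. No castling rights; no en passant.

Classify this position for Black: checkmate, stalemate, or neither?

stalemate

Black to move; black king on a1.
In check: no.
King squares — b1: attacked by Nc3; a2: attacked by Nc3; b2: attacked by Na4.
Legal moves for Black: none.
Not in check and no legal moves → stalemate.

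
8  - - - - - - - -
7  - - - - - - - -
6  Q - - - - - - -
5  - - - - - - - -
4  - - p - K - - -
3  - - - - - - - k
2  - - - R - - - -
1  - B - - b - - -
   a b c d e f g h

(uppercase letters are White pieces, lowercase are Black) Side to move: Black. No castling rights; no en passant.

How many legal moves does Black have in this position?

8

Black to move; king on h3.
In check: no.
Legal moves: Kh4, Kg4, Kg3, Bh4, Bg3, Bf2, Bxd2, c3.
Count: 8.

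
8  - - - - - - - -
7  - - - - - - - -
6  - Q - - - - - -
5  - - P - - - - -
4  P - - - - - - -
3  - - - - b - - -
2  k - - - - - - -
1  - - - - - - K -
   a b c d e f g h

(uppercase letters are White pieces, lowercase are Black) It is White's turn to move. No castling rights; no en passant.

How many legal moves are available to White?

4

White to move; king on g1.
In check: yes, from the black bishop on e3.
Legal moves: Kh2, Kg2, Kh1, Kf1.
Count: 4.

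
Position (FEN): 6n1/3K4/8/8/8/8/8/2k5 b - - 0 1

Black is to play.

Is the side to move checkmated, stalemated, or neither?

neither

Black to move; black king on c1.
In check: no.
Legal moves for Black: Ne7, Nh6, Nf6+, Kd2, Kc2, Kb2, Kd1, Kb1.
Black has 8 legal moves and is not in check → neither.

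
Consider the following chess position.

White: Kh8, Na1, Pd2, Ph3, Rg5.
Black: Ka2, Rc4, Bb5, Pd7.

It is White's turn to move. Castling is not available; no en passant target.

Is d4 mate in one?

After d4: black king on a2; in check: no.
Black is not in check, so this cannot be checkmate.

no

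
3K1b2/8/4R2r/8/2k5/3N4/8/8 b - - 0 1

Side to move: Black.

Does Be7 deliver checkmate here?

After Be7: white king on d8; in check: yes, from the black bishop on e7.
White has 6 legal replies: Ke8, Kc8, Kxe7, Kd7, Kc7, Rxe7.
In check but a legal move exists → not checkmate.

no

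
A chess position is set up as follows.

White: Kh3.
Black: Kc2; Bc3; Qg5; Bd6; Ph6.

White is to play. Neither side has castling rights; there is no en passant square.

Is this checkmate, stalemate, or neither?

stalemate

White to move; white king on h3.
In check: no.
King squares — g2: attacked by Qg5; h2: attacked by Bd6; g3: attacked by Qg5; g4: attacked by Qg5; h4: attacked by Qg5.
Legal moves for White: none.
Not in check and no legal moves → stalemate.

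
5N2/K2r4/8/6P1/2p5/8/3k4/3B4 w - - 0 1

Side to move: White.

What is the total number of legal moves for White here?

White to move; king on a7.
In check: yes, from the black rook on d7.
Legal moves: Kb8, Ka8, Kb6, Ka6, Nxd7.
Count: 5.

5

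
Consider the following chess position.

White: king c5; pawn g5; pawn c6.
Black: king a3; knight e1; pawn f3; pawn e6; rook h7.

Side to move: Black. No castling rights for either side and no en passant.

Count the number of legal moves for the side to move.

23

Black to move; king on a3.
In check: no.
Legal moves: Rh8, Rg7, Rf7, Re7, Rd7, Rc7, Rb7, Ra7, Rh6, Rh5, Rh4, Rh3, Rh2, Rh1, Ka4, Kb3, Kb2, Ka2, Nd3+, Ng2, Nc2, e5, f2.
Count: 23.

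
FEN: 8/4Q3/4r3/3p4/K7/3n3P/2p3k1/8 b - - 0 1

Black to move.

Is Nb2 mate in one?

no

After Nb2: white king on a4; in check: yes, from the black knight on b2.
White has 5 legal replies: Kb5, Ka5, Kb4, Kb3, Ka3.
In check but a legal move exists → not checkmate.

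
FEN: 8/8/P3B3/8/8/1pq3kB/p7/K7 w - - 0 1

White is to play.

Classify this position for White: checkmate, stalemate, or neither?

White to move; white king on a1.
In check: yes, from the black queen on c3.
King squares — b1: attacked by Pa2; a2: attacked by Pb3; b2: attacked by Qc3.
Legal moves for White: none.
In check with no legal moves → checkmate.

checkmate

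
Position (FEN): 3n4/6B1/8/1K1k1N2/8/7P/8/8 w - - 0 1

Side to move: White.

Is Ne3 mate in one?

After Ne3: black king on d5; in check: yes, from the white knight on e3.
Black has 3 legal replies: Ke6, Kd6, Ke4.
In check but a legal move exists → not checkmate.

no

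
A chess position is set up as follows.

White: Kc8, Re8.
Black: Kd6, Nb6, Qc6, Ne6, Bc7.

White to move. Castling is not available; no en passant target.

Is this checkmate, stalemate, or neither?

checkmate

White to move; white king on c8.
In check: yes, from the black knight on b6.
King squares — b7: attacked by Qc6; c7: attacked by Qc6; d7: attacked by Nb6; b8: attacked by Bc7; d8: attacked by Ne6.
Legal moves for White: none.
In check with no legal moves → checkmate.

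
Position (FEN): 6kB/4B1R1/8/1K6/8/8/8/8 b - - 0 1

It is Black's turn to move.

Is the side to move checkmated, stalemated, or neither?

Black to move; black king on g8.
In check: yes, from the white rook on g7.
King squares — f7: attacked by Rg7; g7: attacked by Bh8; h7: attacked by Rg7; f8: attacked by Be7; h8: available.
Legal moves for Black: Kxh8.
Black is in check but has 1 legal move → neither.

neither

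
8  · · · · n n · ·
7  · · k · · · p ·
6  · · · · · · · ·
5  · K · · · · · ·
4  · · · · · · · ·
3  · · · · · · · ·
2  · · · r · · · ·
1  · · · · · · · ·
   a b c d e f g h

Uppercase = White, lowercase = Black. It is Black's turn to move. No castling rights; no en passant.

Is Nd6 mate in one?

After Nd6: white king on b5; in check: yes, from the black knight on d6.
White has 5 legal replies: Ka6, Kc5, Ka5, Kb4, Ka4.
In check but a legal move exists → not checkmate.

no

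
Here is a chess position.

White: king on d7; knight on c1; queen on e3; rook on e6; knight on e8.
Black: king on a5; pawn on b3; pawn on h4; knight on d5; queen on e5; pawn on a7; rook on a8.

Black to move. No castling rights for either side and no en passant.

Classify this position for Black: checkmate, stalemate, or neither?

Black to move; black king on a5.
In check: no.
Legal moves for Black include: Rxe8, Rd8+, Rc8, Rb8, Qh8, Qb8, Qg7+, Qc7+, Qf6, Qxe6+, Qd6+, Qh5, Qg5, Qf5, Qf4, Qe4, Qd4, Qg3, ... (list truncated; more exist).
Black has legal moves and is not in check → neither.

neither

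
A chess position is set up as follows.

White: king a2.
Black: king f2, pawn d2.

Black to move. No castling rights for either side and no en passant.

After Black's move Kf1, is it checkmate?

no

After Kf1: white king on a2; in check: no.
White is not in check, so this cannot be checkmate.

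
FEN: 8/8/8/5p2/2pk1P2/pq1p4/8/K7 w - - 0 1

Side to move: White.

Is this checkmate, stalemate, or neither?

White to move; white king on a1.
In check: no.
King squares — b1: attacked by Qb3; a2: attacked by Qb3; b2: attacked by Pa3.
Legal moves for White: none.
Not in check and no legal moves → stalemate.

stalemate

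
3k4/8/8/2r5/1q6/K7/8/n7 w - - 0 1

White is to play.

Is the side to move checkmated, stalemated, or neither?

neither

White to move; white king on a3.
In check: yes, from the black queen on b4.
King squares — a2: available; b2: attacked by Qb4; b3: attacked by Na1; a4: attacked by Qb4; b4: available.
Legal moves for White: Kxb4, Ka2.
White is in check but has 2 legal moves → neither.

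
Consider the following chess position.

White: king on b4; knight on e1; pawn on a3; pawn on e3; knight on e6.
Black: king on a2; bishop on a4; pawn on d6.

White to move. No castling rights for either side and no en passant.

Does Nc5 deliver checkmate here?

After Nc5: black king on a2; in check: no.
Black is not in check, so this cannot be checkmate.

no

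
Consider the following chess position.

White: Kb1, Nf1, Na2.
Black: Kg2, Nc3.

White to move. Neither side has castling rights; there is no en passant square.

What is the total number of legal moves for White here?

White to move; king on b1.
In check: yes, from the black knight on c3.
Legal moves: Kc2, Kb2, Kc1, Ka1, Nxc3.
Count: 5.

5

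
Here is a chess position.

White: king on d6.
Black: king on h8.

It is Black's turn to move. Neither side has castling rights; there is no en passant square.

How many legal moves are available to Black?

3

Black to move; king on h8.
In check: no.
Legal moves: Kg8, Kh7, Kg7.
Count: 3.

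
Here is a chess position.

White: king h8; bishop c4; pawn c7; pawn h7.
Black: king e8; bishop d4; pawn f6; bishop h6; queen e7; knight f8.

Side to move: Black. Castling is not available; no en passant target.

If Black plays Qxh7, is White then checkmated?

yes

After Qxh7: white king on h8; in check: yes, from the black queen on h7.
King squares — g7: attacked by Bh6; h7: attacked by Nf8; g8: attacked by Qh7.
White has no legal moves → checkmate.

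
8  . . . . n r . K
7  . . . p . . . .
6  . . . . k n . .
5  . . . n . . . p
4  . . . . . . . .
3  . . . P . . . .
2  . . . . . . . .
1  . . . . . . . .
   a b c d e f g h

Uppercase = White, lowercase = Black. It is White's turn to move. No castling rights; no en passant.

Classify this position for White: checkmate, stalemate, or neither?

White to move; white king on h8.
In check: yes, from the black rook on f8.
King squares — g7: attacked by Ne8; h7: attacked by Nf6; g8: attacked by Nf6.
Legal moves for White: none.
In check with no legal moves → checkmate.

checkmate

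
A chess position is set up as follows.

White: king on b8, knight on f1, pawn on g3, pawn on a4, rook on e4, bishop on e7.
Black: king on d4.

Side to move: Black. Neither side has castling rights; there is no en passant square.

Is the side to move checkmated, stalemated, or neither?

neither

Black to move; black king on d4.
In check: yes, from the white rook on e4.
King squares — c3: available; d3: available; e3: attacked by Nf1; c4: attacked by Re4; e4: available; c5: attacked by Be7; d5: available; e5: attacked by Re4.
Legal moves for Black: Kd5, Kxe4, Kd3, Kc3.
Black is in check but has 4 legal moves → neither.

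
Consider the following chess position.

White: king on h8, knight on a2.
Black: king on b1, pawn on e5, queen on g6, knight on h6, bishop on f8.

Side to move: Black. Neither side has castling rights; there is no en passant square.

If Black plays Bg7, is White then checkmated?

After Bg7: white king on h8; in check: yes, from the black bishop on g7.
King squares — g7: attacked by Qg6; h7: attacked by Qg6; g8: attacked by Nh6.
White has no legal moves → checkmate.

yes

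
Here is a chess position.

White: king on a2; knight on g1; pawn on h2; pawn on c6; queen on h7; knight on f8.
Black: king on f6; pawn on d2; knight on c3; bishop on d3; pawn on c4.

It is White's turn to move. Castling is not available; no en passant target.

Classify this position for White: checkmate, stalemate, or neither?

neither

White to move; white king on a2.
In check: yes, from the black knight on c3.
King squares — a1: available; b1: attacked by Nc3; b2: available; a3: available; b3: attacked by Pc4.
Legal moves for White: Ka3, Kb2, Ka1.
White is in check but has 3 legal moves → neither.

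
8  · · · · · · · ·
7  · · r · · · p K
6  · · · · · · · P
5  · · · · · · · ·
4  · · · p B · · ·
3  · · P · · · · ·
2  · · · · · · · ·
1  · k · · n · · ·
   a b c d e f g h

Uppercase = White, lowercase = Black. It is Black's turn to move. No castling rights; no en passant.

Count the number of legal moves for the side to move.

Black to move; king on b1.
In check: yes, from the white bishop on e4.
Legal moves: Kb2, Ka2, Kc1, Ka1, Nd3, Nc2, d3.
Count: 7.

7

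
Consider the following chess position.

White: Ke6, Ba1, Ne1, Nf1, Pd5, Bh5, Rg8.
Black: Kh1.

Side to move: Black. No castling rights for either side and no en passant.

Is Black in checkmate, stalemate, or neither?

Black to move; black king on h1.
In check: no.
King squares — g1: attacked by Rg8; g2: attacked by Ne1; h2: attacked by Nf1.
Legal moves for Black: none.
Not in check and no legal moves → stalemate.

stalemate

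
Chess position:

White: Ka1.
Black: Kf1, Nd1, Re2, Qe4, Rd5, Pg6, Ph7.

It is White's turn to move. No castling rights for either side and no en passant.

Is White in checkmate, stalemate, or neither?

stalemate

White to move; white king on a1.
In check: no.
King squares — b1: attacked by Qe4; a2: attacked by Re2; b2: attacked by Nd1.
Legal moves for White: none.
Not in check and no legal moves → stalemate.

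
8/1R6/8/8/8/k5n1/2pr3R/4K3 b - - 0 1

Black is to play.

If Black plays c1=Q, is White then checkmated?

After c1=Q: white king on e1; in check: yes, from the black queen on c1.
King squares — d1: attacked by Qc1; f1: attacked by Qc1; d2: attacked by Qc1; e2: attacked by Rd2; f2: attacked by Rd2.
White has no legal moves → checkmate.

yes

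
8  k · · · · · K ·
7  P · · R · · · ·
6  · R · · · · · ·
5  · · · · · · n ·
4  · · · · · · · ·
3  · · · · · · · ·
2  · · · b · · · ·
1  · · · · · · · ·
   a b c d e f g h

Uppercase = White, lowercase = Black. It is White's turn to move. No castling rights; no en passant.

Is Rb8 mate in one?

After Rb8: black king on a8; in check: yes, from the white rook on b8.
King squares — a7: attacked by Rd7; b7: attacked by Rd7; b8: attacked by Pa7.
Black has no legal moves → checkmate.

yes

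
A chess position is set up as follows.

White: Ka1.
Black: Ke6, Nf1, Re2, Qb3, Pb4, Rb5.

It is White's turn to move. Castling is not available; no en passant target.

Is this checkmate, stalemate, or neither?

stalemate

White to move; white king on a1.
In check: no.
King squares — b1: attacked by Qb3; a2: attacked by Re2; b2: attacked by Re2.
Legal moves for White: none.
Not in check and no legal moves → stalemate.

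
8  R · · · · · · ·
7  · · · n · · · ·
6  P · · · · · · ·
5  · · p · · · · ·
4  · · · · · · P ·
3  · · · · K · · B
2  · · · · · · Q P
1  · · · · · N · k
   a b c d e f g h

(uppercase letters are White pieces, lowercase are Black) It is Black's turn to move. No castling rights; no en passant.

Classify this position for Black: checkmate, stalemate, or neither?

checkmate

Black to move; black king on h1.
In check: yes, from the white queen on g2.
King squares — g1: attacked by Qg2; g2: attacked by Bh3; h2: attacked by Nf1.
Legal moves for Black: none.
In check with no legal moves → checkmate.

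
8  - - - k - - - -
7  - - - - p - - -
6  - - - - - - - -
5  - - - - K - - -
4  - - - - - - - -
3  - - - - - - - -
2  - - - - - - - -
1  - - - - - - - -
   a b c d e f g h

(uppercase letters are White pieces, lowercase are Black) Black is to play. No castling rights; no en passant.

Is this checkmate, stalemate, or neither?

Black to move; black king on d8.
In check: no.
Legal moves for Black: Ke8, Kc8, Kd7, Kc7, e6.
Black has 5 legal moves and is not in check → neither.

neither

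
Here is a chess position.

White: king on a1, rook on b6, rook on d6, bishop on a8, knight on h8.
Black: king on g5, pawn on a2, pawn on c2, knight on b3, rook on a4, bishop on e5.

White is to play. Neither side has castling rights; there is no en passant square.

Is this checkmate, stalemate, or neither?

White to move; white king on a1.
In check: yes, from the black knight on b3 and the black bishop on e5.
King squares — b1: attacked by Pa2; a2: attacked by Ra4; b2: attacked by Be5.
Legal moves for White: none.
In check with no legal moves → checkmate.

checkmate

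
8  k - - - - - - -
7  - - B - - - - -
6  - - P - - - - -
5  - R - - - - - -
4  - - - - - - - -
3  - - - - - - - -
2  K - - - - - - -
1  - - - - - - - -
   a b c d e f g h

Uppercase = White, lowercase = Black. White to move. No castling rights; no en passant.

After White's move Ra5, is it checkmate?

yes

After Ra5: black king on a8; in check: yes, from the white rook on a5.
King squares — a7: attacked by Ra5; b7: attacked by Pc6; b8: attacked by Bc7.
Black has no legal moves → checkmate.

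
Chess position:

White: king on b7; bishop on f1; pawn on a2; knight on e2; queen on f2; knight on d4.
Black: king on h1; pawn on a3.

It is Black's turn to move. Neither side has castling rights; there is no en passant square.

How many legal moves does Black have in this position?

Black to move; king on h1.
In check: no.
Legal moves: none.
Count: 0.

0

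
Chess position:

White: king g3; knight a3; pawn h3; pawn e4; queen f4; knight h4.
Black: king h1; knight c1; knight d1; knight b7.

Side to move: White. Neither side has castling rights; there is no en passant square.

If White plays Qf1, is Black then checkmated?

After Qf1: black king on h1; in check: yes, from the white queen on f1.
King squares — g1: attacked by Qf1; g2: attacked by Qf1; h2: attacked by Kg3.
Black has no legal moves → checkmate.

yes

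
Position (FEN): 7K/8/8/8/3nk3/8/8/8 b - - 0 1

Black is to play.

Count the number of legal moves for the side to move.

Black to move; king on e4.
In check: no.
Legal moves: Kf5, Ke5, Kd5, Kf4, Kf3, Ke3, Kd3, Ne6, Nc6, Nf5, Nb5, Nf3, Nb3, Ne2, Nc2.
Count: 15.

15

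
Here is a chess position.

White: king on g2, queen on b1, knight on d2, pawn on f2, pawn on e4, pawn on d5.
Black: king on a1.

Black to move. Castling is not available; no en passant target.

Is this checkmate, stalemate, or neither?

Black to move; black king on a1.
In check: yes, from the white queen on b1.
King squares — b1: attacked by Nd2; a2: attacked by Qb1; b2: attacked by Qb1.
Legal moves for Black: none.
In check with no legal moves → checkmate.

checkmate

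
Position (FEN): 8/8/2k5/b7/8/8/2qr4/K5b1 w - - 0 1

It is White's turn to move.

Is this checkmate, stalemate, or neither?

stalemate

White to move; white king on a1.
In check: no.
King squares — b1: attacked by Qc2; a2: attacked by Qc2; b2: attacked by Qc2.
Legal moves for White: none.
Not in check and no legal moves → stalemate.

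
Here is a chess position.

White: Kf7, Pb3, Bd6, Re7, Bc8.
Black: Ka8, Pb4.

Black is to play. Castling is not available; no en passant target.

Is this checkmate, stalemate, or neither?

Black to move; black king on a8.
In check: no.
King squares — a7: attacked by Re7; b7: attacked by Re7; b8: attacked by Bd6.
Legal moves for Black: none.
Not in check and no legal moves → stalemate.

stalemate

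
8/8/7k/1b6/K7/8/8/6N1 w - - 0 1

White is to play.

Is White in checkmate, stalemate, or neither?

neither

White to move; white king on a4.
In check: yes, from the black bishop on b5.
Legal moves for White: Kxb5, Ka5, Kb4, Kb3, Ka3.
White is in check but has 5 legal moves → neither.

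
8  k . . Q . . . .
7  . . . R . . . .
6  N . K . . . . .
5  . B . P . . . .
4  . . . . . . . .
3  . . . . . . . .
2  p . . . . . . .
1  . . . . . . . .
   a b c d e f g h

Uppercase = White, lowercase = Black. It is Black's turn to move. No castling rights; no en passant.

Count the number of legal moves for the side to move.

Black to move; king on a8.
In check: yes, from the white queen on d8.
Legal moves: none.
Count: 0.

0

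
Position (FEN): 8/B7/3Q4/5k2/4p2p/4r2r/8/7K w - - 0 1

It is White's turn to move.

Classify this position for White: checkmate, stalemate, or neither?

neither

White to move; white king on h1.
In check: yes, from the black rook on h3.
King squares — g1: available; g2: available; h2: attacked by Rh3.
Legal moves for White: Kg2, Kg1, Qh2.
White is in check but has 3 legal moves → neither.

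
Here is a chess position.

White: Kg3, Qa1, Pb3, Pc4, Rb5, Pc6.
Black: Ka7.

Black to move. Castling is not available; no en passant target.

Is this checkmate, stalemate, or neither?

Black to move; black king on a7.
In check: yes, from the white queen on a1.
King squares — a6: attacked by Qa1; b6: attacked by Rb5; b7: attacked by Rb5; a8: attacked by Qa1; b8: attacked by Rb5.
Legal moves for Black: none.
In check with no legal moves → checkmate.

checkmate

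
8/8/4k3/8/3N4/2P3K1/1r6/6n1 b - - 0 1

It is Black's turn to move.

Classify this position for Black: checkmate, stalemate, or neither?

Black to move; black king on e6.
In check: yes, from the white knight on d4.
King squares — d5: available; e5: available; f5: attacked by Nd4; d6: available; f6: available; d7: available; e7: available; f7: available.
Legal moves for Black: Kf7, Ke7, Kd7, Kf6, Kd6, Ke5, Kd5.
Black is in check but has 7 legal moves → neither.

neither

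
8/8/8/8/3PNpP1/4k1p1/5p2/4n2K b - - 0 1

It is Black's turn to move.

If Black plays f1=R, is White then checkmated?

After f1=R: white king on h1; in check: yes, from the black rook on f1.
King squares — g1: attacked by Rf1; g2: attacked by Ne1; h2: attacked by Pg3.
White has no legal moves → checkmate.

yes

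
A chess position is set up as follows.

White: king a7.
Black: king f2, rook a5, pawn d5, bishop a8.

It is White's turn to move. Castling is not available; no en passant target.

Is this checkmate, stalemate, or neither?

neither

White to move; white king on a7.
In check: yes, from the black rook on a5.
King squares — a6: attacked by Ra5; b6: available; b7: attacked by Ba8; a8: attacked by Ra5; b8: available.
Legal moves for White: Kb8, Kb6.
White is in check but has 2 legal moves → neither.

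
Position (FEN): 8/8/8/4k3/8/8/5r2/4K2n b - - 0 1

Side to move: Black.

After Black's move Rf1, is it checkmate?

After Rf1: white king on e1; in check: yes, from the black rook on f1.
White has 3 legal replies: Ke2, Kd2, Kxf1.
In check but a legal move exists → not checkmate.

no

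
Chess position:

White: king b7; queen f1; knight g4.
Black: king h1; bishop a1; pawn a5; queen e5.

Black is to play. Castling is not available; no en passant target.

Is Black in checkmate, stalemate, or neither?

Black to move; black king on h1.
In check: yes, from the white queen on f1.
King squares — g1: attacked by Qf1; g2: attacked by Qf1; h2: attacked by Ng4.
Legal moves for Black: none.
In check with no legal moves → checkmate.

checkmate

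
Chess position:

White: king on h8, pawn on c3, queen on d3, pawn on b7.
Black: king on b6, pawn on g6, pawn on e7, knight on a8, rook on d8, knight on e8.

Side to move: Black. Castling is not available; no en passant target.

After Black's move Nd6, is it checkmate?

After Nd6: white king on h8; in check: yes, from the black rook on d8.
White has 2 legal replies: Kh7, Kg7.
In check but a legal move exists → not checkmate.

no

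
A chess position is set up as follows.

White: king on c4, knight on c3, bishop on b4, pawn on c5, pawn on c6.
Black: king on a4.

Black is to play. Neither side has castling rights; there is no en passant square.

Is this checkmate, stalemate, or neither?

checkmate

Black to move; black king on a4.
In check: yes, from the white knight on c3.
King squares — a3: attacked by Bb4; b3: attacked by Kc4; b4: attacked by Kc4; a5: attacked by Bb4; b5: attacked by Nc3.
Legal moves for Black: none.
In check with no legal moves → checkmate.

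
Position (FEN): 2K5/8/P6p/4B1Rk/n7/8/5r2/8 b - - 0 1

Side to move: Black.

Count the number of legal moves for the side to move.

Black to move; king on h5.
In check: yes, from the white rook on g5.
Legal moves: Kxg5, Kh4, hxg5.
Count: 3.

3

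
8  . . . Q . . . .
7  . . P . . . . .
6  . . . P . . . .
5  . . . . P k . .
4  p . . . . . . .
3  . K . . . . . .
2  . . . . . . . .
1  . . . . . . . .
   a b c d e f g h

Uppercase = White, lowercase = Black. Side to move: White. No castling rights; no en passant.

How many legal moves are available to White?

8

White to move; king on b3.
In check: yes, from the black pawn on a4.
Legal moves: Kc4, Kb4, Kxa4, Kc3, Ka3, Kc2, Kb2, Ka2.
Count: 8.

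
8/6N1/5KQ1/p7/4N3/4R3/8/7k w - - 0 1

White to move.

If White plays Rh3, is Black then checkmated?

yes

After Rh3: black king on h1; in check: yes, from the white rook on h3.
King squares — g1: attacked by Qg6; g2: attacked by Qg6; h2: attacked by Rh3.
Black has no legal moves → checkmate.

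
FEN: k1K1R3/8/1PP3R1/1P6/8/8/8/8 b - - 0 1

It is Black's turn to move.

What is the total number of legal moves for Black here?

0

Black to move; king on a8.
In check: no.
Legal moves: none.
Count: 0.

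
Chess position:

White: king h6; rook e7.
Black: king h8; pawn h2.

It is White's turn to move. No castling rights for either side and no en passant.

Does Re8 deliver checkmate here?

After Re8: black king on h8; in check: yes, from the white rook on e8.
King squares — g7: attacked by Kh6; h7: attacked by Kh6; g8: attacked by Re8.
Black has no legal moves → checkmate.

yes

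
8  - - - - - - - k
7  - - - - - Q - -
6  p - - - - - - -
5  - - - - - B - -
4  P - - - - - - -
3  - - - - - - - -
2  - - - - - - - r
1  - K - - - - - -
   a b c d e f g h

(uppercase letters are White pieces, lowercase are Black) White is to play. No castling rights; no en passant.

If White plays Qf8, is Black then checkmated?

yes

After Qf8: black king on h8; in check: yes, from the white queen on f8.
King squares — g7: attacked by Qf8; h7: attacked by Bf5; g8: attacked by Qf8.
Black has no legal moves → checkmate.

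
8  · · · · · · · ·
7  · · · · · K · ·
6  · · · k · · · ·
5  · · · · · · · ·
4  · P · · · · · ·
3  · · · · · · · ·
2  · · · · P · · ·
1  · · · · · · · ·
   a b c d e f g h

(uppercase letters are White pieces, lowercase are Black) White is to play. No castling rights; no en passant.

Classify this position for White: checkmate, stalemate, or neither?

White to move; white king on f7.
In check: no.
Legal moves for White: Kg8, Kf8, Ke8, Kg7, Kg6, Kf6, b5, e3, e4.
White has 9 legal moves and is not in check → neither.

neither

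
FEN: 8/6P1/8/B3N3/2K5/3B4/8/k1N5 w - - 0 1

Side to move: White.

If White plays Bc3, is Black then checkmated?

After Bc3: black king on a1; in check: yes, from the white bishop on c3.
King squares — b1: attacked by Bd3; a2: attacked by Nc1; b2: attacked by Bc3.
Black has no legal moves → checkmate.

yes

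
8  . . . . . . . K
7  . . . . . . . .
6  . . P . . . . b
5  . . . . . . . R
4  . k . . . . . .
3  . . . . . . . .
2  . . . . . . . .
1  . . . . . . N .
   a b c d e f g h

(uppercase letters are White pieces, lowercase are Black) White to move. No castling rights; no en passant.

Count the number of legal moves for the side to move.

White to move; king on h8.
In check: no.
Legal moves: Kg8, Kh7, Rxh6, Rg5, Rf5, Re5, Rd5, Rc5, Rb5+, Ra5, Rh4+, Rh3, Rh2, Rh1, Nh3, Nf3, Ne2, c7.
Count: 18.

18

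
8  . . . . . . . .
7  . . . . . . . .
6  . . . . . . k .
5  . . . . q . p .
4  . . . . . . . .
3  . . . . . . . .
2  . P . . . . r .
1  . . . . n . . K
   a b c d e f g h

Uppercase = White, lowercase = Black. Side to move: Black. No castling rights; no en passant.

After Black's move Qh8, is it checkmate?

After Qh8: white king on h1; in check: yes, from the black queen on h8.
King squares — g1: attacked by Rg2; g2: attacked by Ne1; h2: attacked by Rg2.
White has no legal moves → checkmate.

yes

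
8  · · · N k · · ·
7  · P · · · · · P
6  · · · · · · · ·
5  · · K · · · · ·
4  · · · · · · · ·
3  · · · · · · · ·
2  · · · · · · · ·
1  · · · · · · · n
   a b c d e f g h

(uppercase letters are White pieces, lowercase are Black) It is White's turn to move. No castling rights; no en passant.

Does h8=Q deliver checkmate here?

After h8=Q: black king on e8; in check: yes, from the white queen on h8.
Black has 2 legal replies: Ke7, Kd7.
In check but a legal move exists → not checkmate.

no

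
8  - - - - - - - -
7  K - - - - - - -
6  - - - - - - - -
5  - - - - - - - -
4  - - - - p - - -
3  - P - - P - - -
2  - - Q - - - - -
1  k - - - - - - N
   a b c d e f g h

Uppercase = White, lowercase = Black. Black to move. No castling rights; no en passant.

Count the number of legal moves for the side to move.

0

Black to move; king on a1.
In check: no.
Legal moves: none.
Count: 0.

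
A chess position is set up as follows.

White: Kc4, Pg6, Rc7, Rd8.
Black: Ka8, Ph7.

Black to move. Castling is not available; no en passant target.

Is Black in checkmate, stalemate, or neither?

checkmate

Black to move; black king on a8.
In check: yes, from the white rook on d8.
King squares — a7: attacked by Rc7; b7: attacked by Rc7; b8: attacked by Rd8.
Legal moves for Black: none.
In check with no legal moves → checkmate.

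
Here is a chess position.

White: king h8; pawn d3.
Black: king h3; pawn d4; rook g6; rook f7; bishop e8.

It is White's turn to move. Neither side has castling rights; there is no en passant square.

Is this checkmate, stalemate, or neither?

White to move; white king on h8.
In check: no.
King squares — g7: attacked by Rg6; h7: attacked by Rf7; g8: attacked by Rg6.
Legal moves for White: none.
Not in check and no legal moves → stalemate.

stalemate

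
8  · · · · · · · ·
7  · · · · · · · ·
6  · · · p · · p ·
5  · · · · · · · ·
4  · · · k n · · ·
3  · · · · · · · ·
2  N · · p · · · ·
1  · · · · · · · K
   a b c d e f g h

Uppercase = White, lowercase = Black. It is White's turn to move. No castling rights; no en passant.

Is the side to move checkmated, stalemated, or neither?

neither

White to move; white king on h1.
In check: no.
Legal moves for White: Nb4, Nc3, Nc1, Kh2, Kg2, Kg1.
White has 6 legal moves and is not in check → neither.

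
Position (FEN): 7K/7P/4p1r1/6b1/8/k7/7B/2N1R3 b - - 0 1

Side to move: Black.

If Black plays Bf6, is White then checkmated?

yes

After Bf6: white king on h8; in check: yes, from the black bishop on f6.
King squares — g7: attacked by Bf6; h7: own pawn; g8: attacked by Rg6.
White has no legal moves → checkmate.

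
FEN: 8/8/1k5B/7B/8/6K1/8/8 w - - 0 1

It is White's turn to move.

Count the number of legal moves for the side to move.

White to move; king on g3.
In check: no.
Legal moves: Bf8, Bg7, Bg5, Bf4, Be3+, Bd2, Bc1, Be8, Bf7, Bg6, Bg4, Bf3, Be2, Bd1, Kh4, Kg4, Kf4, Kh3, Kf3, Kh2, Kg2, Kf2.
Count: 22.

22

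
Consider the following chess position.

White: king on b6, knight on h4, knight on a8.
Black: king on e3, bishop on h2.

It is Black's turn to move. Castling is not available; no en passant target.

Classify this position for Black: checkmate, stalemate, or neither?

neither

Black to move; black king on e3.
In check: no.
Legal moves for Black: Kf4, Ke4, Kd4, Kd3, Kf2, Ke2, Kd2, Bb8, Bc7+, Bd6, Be5, Bf4, Bg3, Bg1.
Black has 14 legal moves and is not in check → neither.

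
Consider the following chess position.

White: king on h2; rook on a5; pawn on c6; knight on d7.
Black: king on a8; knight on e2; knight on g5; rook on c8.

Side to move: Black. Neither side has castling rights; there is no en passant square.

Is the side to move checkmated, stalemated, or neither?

checkmate

Black to move; black king on a8.
In check: yes, from the white rook on a5.
King squares — a7: attacked by Ra5; b7: attacked by Pc6; b8: attacked by Nd7.
Legal moves for Black: none.
In check with no legal moves → checkmate.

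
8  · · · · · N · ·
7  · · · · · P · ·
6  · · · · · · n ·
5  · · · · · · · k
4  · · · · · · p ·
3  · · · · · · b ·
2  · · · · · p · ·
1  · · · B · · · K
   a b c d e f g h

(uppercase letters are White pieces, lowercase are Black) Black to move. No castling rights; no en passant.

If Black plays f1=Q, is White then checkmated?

After f1=Q: white king on h1; in check: yes, from the black queen on f1.
King squares — g1: attacked by Qf1; g2: attacked by Qf1; h2: attacked by Bg3.
White has no legal moves → checkmate.

yes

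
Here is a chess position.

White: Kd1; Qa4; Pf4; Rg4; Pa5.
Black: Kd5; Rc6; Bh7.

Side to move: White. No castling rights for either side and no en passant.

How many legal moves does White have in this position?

White to move; king on d1.
In check: no.
Legal moves: Rg8, Rg7, Rg6, Rg5+, Rh4, Rg3, Rg2, Rg1, Qxc6+, Qb5+, Qe4+, Qd4+, Qc4+, Qb4, Qb3+, Qa3, Qc2, Qa2+, Qa1, Ke2, Kd2, Ke1, a6, f5.
Count: 24.

24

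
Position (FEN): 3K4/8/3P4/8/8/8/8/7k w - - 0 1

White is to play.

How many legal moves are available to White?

White to move; king on d8.
In check: no.
Legal moves: Ke8, Kc8, Ke7, Kd7, Kc7, d7.
Count: 6.

6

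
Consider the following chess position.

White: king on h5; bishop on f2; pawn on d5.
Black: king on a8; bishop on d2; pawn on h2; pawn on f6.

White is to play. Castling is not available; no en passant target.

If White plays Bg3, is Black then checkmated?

no

After Bg3: black king on a8; in check: no.
Black is not in check, so this cannot be checkmate.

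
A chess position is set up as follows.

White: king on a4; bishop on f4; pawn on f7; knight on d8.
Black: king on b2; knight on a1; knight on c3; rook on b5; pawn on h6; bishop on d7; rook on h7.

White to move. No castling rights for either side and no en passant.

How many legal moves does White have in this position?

0

White to move; king on a4.
In check: yes, from the black knight on c3.
Legal moves: none.
Count: 0.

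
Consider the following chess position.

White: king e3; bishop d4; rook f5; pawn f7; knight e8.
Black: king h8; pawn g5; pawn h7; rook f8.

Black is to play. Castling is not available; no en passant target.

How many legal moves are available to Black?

Black to move; king on h8.
In check: yes, from the white bishop on d4.
Legal moves: none.
Count: 0.

0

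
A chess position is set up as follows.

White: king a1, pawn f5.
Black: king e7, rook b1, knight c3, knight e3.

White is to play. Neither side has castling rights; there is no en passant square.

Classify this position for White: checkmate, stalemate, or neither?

White to move; white king on a1.
In check: yes, from the black rook on b1.
King squares — b1: attacked by Nc3; a2: attacked by Nc3; b2: attacked by Rb1.
Legal moves for White: none.
In check with no legal moves → checkmate.

checkmate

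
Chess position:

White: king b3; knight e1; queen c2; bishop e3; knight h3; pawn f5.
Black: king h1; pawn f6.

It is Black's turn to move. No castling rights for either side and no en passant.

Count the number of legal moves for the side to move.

0

Black to move; king on h1.
In check: no.
Legal moves: none.
Count: 0.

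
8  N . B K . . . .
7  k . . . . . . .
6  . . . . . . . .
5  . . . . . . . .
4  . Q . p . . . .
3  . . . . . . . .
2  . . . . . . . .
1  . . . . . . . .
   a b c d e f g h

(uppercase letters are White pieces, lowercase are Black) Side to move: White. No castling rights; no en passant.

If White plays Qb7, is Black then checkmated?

After Qb7: black king on a7; in check: yes, from the white queen on b7.
King squares — a6: attacked by Qb7; b6: attacked by Qb7; b7: attacked by Bc8; a8: attacked by Qb7; b8: attacked by Qb7.
Black has no legal moves → checkmate.

yes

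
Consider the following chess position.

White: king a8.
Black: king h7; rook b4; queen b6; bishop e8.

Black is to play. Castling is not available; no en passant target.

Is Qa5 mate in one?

After Qa5: white king on a8; in check: yes, from the black queen on a5.
King squares — a7: attacked by Qa5; b7: attacked by Rb4; b8: attacked by Rb4.
White has no legal moves → checkmate.

yes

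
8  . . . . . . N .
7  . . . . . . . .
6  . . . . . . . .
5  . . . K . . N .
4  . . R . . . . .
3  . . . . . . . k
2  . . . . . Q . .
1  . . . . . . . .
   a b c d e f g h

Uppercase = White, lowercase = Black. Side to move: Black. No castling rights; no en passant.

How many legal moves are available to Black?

Black to move; king on h3.
In check: yes, from the white knight on g5.
Legal moves: none.
Count: 0.

0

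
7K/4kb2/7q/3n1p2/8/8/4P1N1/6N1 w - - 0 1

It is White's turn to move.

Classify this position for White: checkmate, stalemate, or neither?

White to move; white king on h8.
In check: yes, from the black queen on h6.
King squares — g7: attacked by Qh6; h7: attacked by Qh6; g8: attacked by Bf7.
Legal moves for White: none.
In check with no legal moves → checkmate.

checkmate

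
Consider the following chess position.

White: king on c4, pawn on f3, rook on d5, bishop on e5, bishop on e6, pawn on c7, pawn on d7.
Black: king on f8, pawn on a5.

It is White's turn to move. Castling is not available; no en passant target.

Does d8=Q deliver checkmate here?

yes

After d8=Q: black king on f8; in check: yes, from the white queen on d8.
King squares — e7: attacked by Qd8; f7: attacked by Be6; g7: attacked by Be5; e8: attacked by Qd8; g8: attacked by Be6.
Black has no legal moves → checkmate.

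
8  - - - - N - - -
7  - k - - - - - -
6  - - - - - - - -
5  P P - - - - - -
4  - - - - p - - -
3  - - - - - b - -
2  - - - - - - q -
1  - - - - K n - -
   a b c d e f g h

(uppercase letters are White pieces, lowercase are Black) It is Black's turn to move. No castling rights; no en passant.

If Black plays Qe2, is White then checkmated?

yes

After Qe2: white king on e1; in check: yes, from the black queen on e2.
King squares — d1: attacked by Qe2; f1: attacked by Qe2; d2: attacked by Nf1; e2: attacked by Bf3; f2: attacked by Qe2.
White has no legal moves → checkmate.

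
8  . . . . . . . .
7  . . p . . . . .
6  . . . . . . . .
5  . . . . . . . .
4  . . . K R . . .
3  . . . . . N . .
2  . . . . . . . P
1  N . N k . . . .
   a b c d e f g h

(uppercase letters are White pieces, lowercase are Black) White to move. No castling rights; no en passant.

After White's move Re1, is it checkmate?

After Re1: black king on d1; in check: yes, from the white rook on e1.
King squares — c1: attacked by Re1; e1: attacked by Nf3; c2: attacked by Na1; d2: attacked by Nf3; e2: attacked by Nc1.
Black has no legal moves → checkmate.

yes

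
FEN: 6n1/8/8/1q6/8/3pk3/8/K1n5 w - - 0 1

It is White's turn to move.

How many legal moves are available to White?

White to move; king on a1.
In check: no.
Legal moves: none.
Count: 0.

0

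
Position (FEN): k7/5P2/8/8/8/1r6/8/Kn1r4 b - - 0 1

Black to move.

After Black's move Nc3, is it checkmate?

After Nc3: white king on a1; in check: yes, from the black rook on d1.
King squares — b1: attacked by Rd1; a2: attacked by Nc3; b2: attacked by Rb3.
White has no legal moves → checkmate.

yes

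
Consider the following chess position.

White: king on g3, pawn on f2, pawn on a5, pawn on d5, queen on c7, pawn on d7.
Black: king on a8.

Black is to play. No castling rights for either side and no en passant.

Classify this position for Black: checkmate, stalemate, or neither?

Black to move; black king on a8.
In check: no.
King squares — a7: attacked by Qc7; b7: attacked by Qc7; b8: attacked by Qc7.
Legal moves for Black: none.
Not in check and no legal moves → stalemate.

stalemate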